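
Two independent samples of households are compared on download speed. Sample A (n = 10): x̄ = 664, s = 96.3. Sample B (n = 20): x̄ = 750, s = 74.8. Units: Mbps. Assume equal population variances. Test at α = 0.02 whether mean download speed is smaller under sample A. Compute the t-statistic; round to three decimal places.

Let group 1 = sample A, group 2 = sample B. H0: μ_1 = μ_2; H1: μ_1 < μ_2 (two-sample pooled-variance t-test, left-tailed).
s_p² = [(10−1)·96.3² + (20−1)·74.8²]/(10+20−2) = 6777.46
t = (664 − 750)/√[6777.46·(1/10 + 1/20)] = -2.697
df = n₁ + n₂ − 2 = 28
p-value = P(T ≤ -2.697) ≈ 0.0059
Since p ≈ 0.0059 < α = 0.02, reject H0; the data support H1.

-2.697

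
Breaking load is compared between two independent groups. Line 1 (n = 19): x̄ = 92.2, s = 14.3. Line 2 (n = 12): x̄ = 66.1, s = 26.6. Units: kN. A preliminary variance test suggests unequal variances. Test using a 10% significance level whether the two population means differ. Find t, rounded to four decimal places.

Let group 1 = line 1, group 2 = line 2. H0: μ_1 = μ_2; H1: μ_1 ≠ μ_2 (Welch's two-sample t-test, two-sided).
t = (x̄_1 − x̄_2)/√(s_1²/n_1 + s_2²/n_2) = (92.2 − 66.1)/√(14.3²/19 + 26.6²/12) = 3.1257
Welch–Satterthwaite df ≈ 15.08
Two-sided p-value ≈ 0.0069
Since p ≈ 0.0069 < α = 0.1, reject H0; the evidence is statistically significant.

3.1257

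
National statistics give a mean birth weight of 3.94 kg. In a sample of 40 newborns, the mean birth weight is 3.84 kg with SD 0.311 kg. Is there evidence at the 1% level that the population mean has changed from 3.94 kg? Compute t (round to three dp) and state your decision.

H0: μ = 3.94; H1: μ ≠ 3.94 (one-sample t-test, two-sided).
t = (x̄ − μ₀)/(s/√n) = (3.84 − 3.94)/(0.311/√40) = -2.034
df = n − 1 = 39
Two-sided p-value ≈ 0.0488
Since p ≈ 0.0488 > α = 0.01, fail to reject H0; the evidence is not statistically significant.

t = -2.034; fail to reject H0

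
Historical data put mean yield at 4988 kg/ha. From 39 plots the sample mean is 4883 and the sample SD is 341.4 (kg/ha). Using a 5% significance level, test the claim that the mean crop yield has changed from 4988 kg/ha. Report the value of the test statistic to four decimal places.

H0: μ = 4988; H1: μ ≠ 4988 (one-sample t-test, two-sided).
t = (x̄ − μ₀)/(s/√n) = (4883 − 4988)/(341.4/√39) = -1.9207
df = n − 1 = 38
Two-sided p-value ≈ 0.0623
Since p ≈ 0.0623 > α = 0.05, fail to reject H0; the evidence is not statistically significant.

-1.9207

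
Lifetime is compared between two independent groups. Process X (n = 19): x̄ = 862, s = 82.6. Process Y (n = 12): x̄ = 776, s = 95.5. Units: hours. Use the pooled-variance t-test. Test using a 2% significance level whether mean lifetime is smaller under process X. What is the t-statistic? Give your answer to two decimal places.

2.66

Let group 1 = process X, group 2 = process Y. H0: μ_1 = μ_2; H1: μ_1 < μ_2 (two-sample pooled-variance t-test, left-tailed).
s_p² = [(19−1)·82.6² + (12−1)·95.5²]/(19+12−2) = 7694.22
t = (862 − 776)/√[7694.22·(1/19 + 1/12)] = 2.66
df = n₁ + n₂ − 2 = 29
p-value = P(T ≤ 2.66) ≈ 0.9937
Since p ≈ 0.9937 > α = 0.02, fail to reject H0; the data do not provide sufficient evidence against H0.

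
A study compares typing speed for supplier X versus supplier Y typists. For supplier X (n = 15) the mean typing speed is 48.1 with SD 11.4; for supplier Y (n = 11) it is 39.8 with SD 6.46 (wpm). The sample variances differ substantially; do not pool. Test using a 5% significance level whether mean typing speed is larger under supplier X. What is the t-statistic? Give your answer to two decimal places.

2.35

Let group 1 = supplier X, group 2 = supplier Y. H0: μ_1 = μ_2; H1: μ_1 > μ_2 (Welch's two-sample t-test, right-tailed).
t = (x̄_1 − x̄_2)/√(s_1²/n_1 + s_2²/n_2) = (48.1 − 39.8)/√(11.4²/15 + 6.46²/11) = 2.35
Welch–Satterthwaite df ≈ 22.82
p-value = P(T ≥ 2.35) ≈ 0.014
Since p ≈ 0.014 < α = 0.05, reject H0; the data support H1.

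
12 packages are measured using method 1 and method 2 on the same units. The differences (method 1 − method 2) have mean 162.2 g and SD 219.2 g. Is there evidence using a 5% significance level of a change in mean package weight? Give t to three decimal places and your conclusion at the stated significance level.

t = 2.563; reject H0

H0: μ_d = 0; H1: μ_d ≠ 0 (paired t-test on the differences, two-sided).
t = d̄/(s_d/√n) = 162.2/(219.2/√12) = 2.563
df = n − 1 = 11
Two-sided p-value ≈ 0.026
Since p ≈ 0.026 < α = 0.05, reject H0; the evidence is statistically significant.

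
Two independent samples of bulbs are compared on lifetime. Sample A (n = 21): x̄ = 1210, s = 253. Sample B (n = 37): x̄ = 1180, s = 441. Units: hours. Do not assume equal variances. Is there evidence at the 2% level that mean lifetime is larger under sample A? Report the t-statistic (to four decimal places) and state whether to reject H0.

Let group 1 = sample A, group 2 = sample B. H0: μ_1 = μ_2; H1: μ_1 > μ_2 (Welch's two-sample t-test, right-tailed).
t = (x̄_1 − x̄_2)/√(s_1²/n_1 + s_2²/n_2) = (1210 − 1180)/√(253²/21 + 441²/37) = 0.3292
Welch–Satterthwaite df ≈ 55.98
p-value = P(T ≥ 0.3292) ≈ 0.3716
Since p ≈ 0.3716 > α = 0.02, fail to reject H0; the data do not provide sufficient evidence against H0.

t = 0.3292; fail to reject H0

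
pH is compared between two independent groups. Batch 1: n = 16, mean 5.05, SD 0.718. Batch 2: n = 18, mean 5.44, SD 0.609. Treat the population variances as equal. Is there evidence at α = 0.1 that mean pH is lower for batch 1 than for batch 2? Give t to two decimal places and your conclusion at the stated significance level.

Let group 1 = batch 1, group 2 = batch 2. H0: μ_1 = μ_2; H1: μ_1 < μ_2 (two-sample pooled-variance t-test, left-tailed).
s_p² = [(16−1)·0.718² + (18−1)·0.609²]/(16+18−2) = 0.438682
t = (5.05 − 5.44)/√[0.438682·(1/16 + 1/18)] = -1.71
df = n₁ + n₂ − 2 = 32
p-value = P(T ≤ -1.71) ≈ 0.0481
Since p ≈ 0.0481 < α = 0.1, reject H0; the evidence is statistically significant.

t = -1.71; reject H0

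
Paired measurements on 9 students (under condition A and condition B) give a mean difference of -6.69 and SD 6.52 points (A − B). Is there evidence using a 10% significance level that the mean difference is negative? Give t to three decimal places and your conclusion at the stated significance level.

H0: μ_d = 0; H1: μ_d < 0 (paired t-test on the differences, left-tailed).
t = d̄/(s_d/√n) = -6.69/(6.52/√9) = -3.078
df = n − 1 = 8
p-value = P(T ≤ -3.078) ≈ 0.008
Since p ≈ 0.008 < α = 0.1, reject H0; the evidence is statistically significant.

t = -3.078; reject H0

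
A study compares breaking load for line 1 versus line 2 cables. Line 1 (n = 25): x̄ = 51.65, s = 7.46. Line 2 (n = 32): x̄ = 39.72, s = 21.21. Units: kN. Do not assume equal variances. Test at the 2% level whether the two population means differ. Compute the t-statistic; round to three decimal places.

2.956

Let group 1 = line 1, group 2 = line 2. H0: μ_1 = μ_2; H1: μ_1 ≠ μ_2 (Welch's two-sample t-test, two-sided).
t = (x̄_1 − x̄_2)/√(s_1²/n_1 + s_2²/n_2) = (51.65 − 39.72)/√(7.46²/25 + 21.21²/32) = 2.956
Welch–Satterthwaite df ≈ 40.29
Two-sided p-value ≈ 0.005
Since p ≈ 0.005 < α = 0.02, reject H0; the data support H1.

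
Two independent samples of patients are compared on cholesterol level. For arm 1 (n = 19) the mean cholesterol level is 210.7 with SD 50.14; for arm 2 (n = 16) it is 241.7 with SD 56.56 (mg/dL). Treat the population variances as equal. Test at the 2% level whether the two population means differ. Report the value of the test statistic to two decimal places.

-1.72

Let group 1 = arm 1, group 2 = arm 2. H0: μ_1 = μ_2; H1: μ_1 ≠ μ_2 (two-sample pooled-variance t-test, two-sided).
s_p² = [(19−1)·50.14² + (16−1)·56.56²]/(19+16−2) = 2825.39
t = (210.7 − 241.7)/√[2825.39·(1/19 + 1/16)] = -1.72
df = n₁ + n₂ − 2 = 33
Two-sided p-value ≈ 0.0950
Since p ≈ 0.0950 > α = 0.02, fail to reject H0; the data do not provide sufficient evidence against H0.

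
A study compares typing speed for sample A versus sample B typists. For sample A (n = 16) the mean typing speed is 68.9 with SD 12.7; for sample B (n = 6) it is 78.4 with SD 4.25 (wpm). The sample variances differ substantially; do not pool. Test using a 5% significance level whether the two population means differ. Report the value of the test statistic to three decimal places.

-2.626

Let group 1 = sample A, group 2 = sample B. H0: μ_1 = μ_2; H1: μ_1 ≠ μ_2 (Welch's two-sample t-test, two-sided).
t = (x̄_1 − x̄_2)/√(s_1²/n_1 + s_2²/n_2) = (68.9 − 78.4)/√(12.7²/16 + 4.25²/6) = -2.626
Welch–Satterthwaite df ≈ 19.96
Two-sided p-value ≈ 0.0162
Since p ≈ 0.0162 < α = 0.05, reject H0; the data support H1.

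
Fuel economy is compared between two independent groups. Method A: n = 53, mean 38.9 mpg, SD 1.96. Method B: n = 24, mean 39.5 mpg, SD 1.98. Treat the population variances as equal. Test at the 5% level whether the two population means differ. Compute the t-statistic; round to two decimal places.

Let group 1 = method A, group 2 = method B. H0: μ_1 = μ_2; H1: μ_1 ≠ μ_2 (two-sample pooled-variance t-test, two-sided).
s_p² = [(53−1)·1.96² + (24−1)·1.98²]/(53+24−2) = 3.86577
t = (38.9 − 39.5)/√[3.86577·(1/53 + 1/24)] = -1.24
df = n₁ + n₂ − 2 = 75
Two-sided p-value ≈ 0.2187
Since p ≈ 0.2187 > α = 0.05, fail to reject H0; the evidence is not statistically significant.

-1.24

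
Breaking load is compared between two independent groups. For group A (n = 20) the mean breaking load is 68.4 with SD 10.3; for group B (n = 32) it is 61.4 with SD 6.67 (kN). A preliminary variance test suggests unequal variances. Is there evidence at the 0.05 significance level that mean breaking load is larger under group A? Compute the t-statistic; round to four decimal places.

Let group 1 = group A, group 2 = group B. H0: μ_1 = μ_2; H1: μ_1 > μ_2 (Welch's two-sample t-test, right-tailed).
t = (x̄_1 − x̄_2)/√(s_1²/n_1 + s_2²/n_2) = (68.4 − 61.4)/√(10.3²/20 + 6.67²/32) = 2.7054
Welch–Satterthwaite df ≈ 29.04
p-value = P(T ≥ 2.7054) ≈ 0.0056
Since p ≈ 0.0056 < α = 0.05, reject H0; the evidence is statistically significant.

2.7054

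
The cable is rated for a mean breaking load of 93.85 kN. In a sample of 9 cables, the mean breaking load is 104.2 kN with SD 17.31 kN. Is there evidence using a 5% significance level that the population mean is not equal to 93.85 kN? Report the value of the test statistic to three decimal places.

1.794

H0: μ = 93.85; H1: μ ≠ 93.85 (one-sample t-test, two-sided).
t = (x̄ − μ₀)/(s/√n) = (104.2 − 93.85)/(17.31/√9) = 1.794
df = n − 1 = 8
Two-sided p-value ≈ 0.111
Since p ≈ 0.111 > α = 0.05, fail to reject H0; the evidence is not statistically significant.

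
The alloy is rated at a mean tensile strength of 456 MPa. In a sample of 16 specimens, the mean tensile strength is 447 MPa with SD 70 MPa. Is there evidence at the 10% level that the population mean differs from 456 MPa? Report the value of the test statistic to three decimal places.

-0.514

H0: μ = 456; H1: μ ≠ 456 (one-sample t-test, two-sided).
t = (x̄ − μ₀)/(s/√n) = (447 − 456)/(70/√16) = -0.514
df = n − 1 = 15
Two-sided p-value ≈ 0.615
Since p ≈ 0.615 > α = 0.1, fail to reject H0; the data do not provide sufficient evidence against H0.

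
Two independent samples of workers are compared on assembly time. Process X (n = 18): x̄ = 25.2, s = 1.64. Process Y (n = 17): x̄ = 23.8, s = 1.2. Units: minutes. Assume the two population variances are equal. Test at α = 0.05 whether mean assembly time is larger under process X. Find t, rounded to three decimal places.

Let group 1 = process X, group 2 = process Y. H0: μ_1 = μ_2; H1: μ_1 > μ_2 (two-sample pooled-variance t-test, right-tailed).
s_p² = [(18−1)·1.64² + (17−1)·1.2²]/(18+17−2) = 2.08373
t = (25.2 − 23.8)/√[2.08373·(1/18 + 1/17)] = 2.868
df = n₁ + n₂ − 2 = 33
p-value = P(T ≥ 2.868) ≈ 0.004
Since p ≈ 0.004 < α = 0.05, reject H0; the evidence is statistically significant.

2.868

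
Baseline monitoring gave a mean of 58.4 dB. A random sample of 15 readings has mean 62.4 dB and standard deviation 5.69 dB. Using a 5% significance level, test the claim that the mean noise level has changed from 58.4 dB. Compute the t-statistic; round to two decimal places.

2.72

H0: μ = 58.4; H1: μ ≠ 58.4 (one-sample t-test, two-sided).
t = (x̄ − μ₀)/(s/√n) = (62.4 − 58.4)/(5.69/√15) = 2.72
df = n − 1 = 14
Two-sided p-value ≈ 0.0165
Since p ≈ 0.0165 < α = 0.05, reject H0; the evidence is statistically significant.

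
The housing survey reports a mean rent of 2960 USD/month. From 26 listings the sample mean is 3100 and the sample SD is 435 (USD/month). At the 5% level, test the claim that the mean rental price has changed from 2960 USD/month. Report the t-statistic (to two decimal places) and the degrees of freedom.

H0: μ = 2960; H1: μ ≠ 2960 (one-sample t-test, two-sided).
t = (x̄ − μ₀)/(s/√n) = (3100 − 2960)/(435/√26) = 1.64
df = n − 1 = 25
Two-sided p-value ≈ 0.1133
Since p ≈ 0.1133 > α = 0.05, fail to reject H0; the data do not provide sufficient evidence against H0.

t = 1.64, df = 25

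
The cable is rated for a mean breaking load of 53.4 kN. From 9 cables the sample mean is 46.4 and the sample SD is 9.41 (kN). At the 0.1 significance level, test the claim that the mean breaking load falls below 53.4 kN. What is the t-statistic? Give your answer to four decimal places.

H0: μ = 53.4; H1: μ < 53.4 (one-sample t-test, left-tailed).
t = (x̄ − μ₀)/(s/√n) = (46.4 − 53.4)/(9.41/√9) = -2.2317
df = n − 1 = 8
p-value = P(T ≤ -2.2317) ≈ 0.028
Since p ≈ 0.028 < α = 0.1, reject H0; the evidence is statistically significant.

-2.2317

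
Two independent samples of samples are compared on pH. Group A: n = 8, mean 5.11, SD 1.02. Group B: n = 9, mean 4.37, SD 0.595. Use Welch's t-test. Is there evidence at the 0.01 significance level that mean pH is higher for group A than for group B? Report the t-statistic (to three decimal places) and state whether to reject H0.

Let group 1 = group A, group 2 = group B. H0: μ_1 = μ_2; H1: μ_1 > μ_2 (Welch's two-sample t-test, right-tailed).
t = (x̄_1 − x̄_2)/√(s_1²/n_1 + s_2²/n_2) = (5.11 − 4.37)/√(1.02²/8 + 0.595²/9) = 1.798
Welch–Satterthwaite df ≈ 10.99
p-value = P(T ≥ 1.798) ≈ 0.0498
Since p ≈ 0.0498 > α = 0.01, fail to reject H0; the data do not provide sufficient evidence against H0.

t = 1.798; fail to reject H0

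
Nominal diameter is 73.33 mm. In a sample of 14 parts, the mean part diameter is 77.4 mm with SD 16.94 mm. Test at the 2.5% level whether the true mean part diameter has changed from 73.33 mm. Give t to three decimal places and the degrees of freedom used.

H0: μ = 73.33; H1: μ ≠ 73.33 (one-sample t-test, two-sided).
t = (x̄ − μ₀)/(s/√n) = (77.4 − 73.33)/(16.94/√14) = 0.899
df = n − 1 = 13
Two-sided p-value ≈ 0.385
Since p ≈ 0.385 > α = 0.025, fail to reject H0; the evidence is not statistically significant.

t = 0.899, df = 13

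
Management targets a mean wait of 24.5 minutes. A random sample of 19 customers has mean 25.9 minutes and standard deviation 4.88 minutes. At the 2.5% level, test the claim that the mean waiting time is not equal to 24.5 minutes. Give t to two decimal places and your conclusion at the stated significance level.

H0: μ = 24.5; H1: μ ≠ 24.5 (one-sample t-test, two-sided).
t = (x̄ − μ₀)/(s/√n) = (25.9 − 24.5)/(4.88/√19) = 1.25
df = n − 1 = 18
Two-sided p-value ≈ 0.227
Since p ≈ 0.227 > α = 0.025, fail to reject H0; the data do not provide sufficient evidence against H0.

t = 1.25; fail to reject H0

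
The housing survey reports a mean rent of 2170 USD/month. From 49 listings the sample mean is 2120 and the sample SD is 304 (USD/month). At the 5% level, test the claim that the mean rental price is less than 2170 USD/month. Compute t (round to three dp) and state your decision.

t = -1.151; fail to reject H0

H0: μ = 2170; H1: μ < 2170 (one-sample t-test, left-tailed).
t = (x̄ − μ₀)/(s/√n) = (2120 − 2170)/(304/√49) = -1.151
df = n − 1 = 48
p-value = P(T ≤ -1.151) ≈ 0.1277
Since p ≈ 0.1277 > α = 0.05, fail to reject H0; the evidence is not statistically significant.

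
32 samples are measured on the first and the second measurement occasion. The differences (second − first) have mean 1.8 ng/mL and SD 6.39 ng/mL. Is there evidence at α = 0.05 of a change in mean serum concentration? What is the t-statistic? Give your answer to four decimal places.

1.5935

H0: μ_d = 0; H1: μ_d ≠ 0 (paired t-test on the differences, two-sided).
t = d̄/(s_d/√n) = 1.8/(6.39/√32) = 1.5935
df = n − 1 = 31
Two-sided p-value ≈ 0.1212
Since p ≈ 0.1212 > α = 0.05, fail to reject H0; the data do not provide sufficient evidence against H0.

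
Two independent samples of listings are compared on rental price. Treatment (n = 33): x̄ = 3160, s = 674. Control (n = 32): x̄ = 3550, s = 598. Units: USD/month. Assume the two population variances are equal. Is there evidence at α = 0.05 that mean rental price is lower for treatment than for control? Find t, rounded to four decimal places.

Let group 1 = treatment, group 2 = control. H0: μ_1 = μ_2; H1: μ_1 < μ_2 (two-sample pooled-variance t-test, left-tailed).
s_p² = [(33−1)·674² + (32−1)·598²]/(33+32−2) = 406707
t = (3160 − 3550)/√[406707·(1/33 + 1/32)] = -2.4649
df = n₁ + n₂ − 2 = 63
p-value = P(T ≤ -2.4649) ≈ 0.0082
Since p ≈ 0.0082 < α = 0.05, reject H0; the data support H1.

-2.4649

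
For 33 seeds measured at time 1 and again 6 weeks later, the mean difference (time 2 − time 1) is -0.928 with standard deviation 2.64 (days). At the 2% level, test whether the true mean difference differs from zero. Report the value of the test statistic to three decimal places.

-2.019

H0: μ_d = 0; H1: μ_d ≠ 0 (paired t-test on the differences, two-sided).
t = d̄/(s_d/√n) = -0.928/(2.64/√33) = -2.019
df = n − 1 = 32
Two-sided p-value ≈ 0.052
Since p ≈ 0.052 > α = 0.02, fail to reject H0; the data do not provide sufficient evidence against H0.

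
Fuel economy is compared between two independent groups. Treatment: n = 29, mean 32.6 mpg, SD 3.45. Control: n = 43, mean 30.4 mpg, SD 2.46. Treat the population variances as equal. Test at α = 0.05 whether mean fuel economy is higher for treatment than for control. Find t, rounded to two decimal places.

3.16

Let group 1 = treatment, group 2 = control. H0: μ_1 = μ_2; H1: μ_1 > μ_2 (two-sample pooled-variance t-test, right-tailed).
s_p² = [(29−1)·3.45² + (43−1)·2.46²]/(29+43−2) = 8.39196
t = (32.6 − 30.4)/√[8.39196·(1/29 + 1/43)] = 3.16
df = n₁ + n₂ − 2 = 70
p-value = P(T ≥ 3.16) ≈ 0.001
Since p ≈ 0.001 < α = 0.05, reject H0; the data support H1.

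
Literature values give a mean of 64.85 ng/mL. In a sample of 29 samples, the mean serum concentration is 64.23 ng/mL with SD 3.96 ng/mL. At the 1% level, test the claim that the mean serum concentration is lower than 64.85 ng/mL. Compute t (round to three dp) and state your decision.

t = -0.843; fail to reject H0

H0: μ = 64.85; H1: μ < 64.85 (one-sample t-test, left-tailed).
t = (x̄ − μ₀)/(s/√n) = (64.23 − 64.85)/(3.96/√29) = -0.843
df = n − 1 = 28
p-value = P(T ≤ -0.843) ≈ 0.2031
Since p ≈ 0.2031 > α = 0.01, fail to reject H0; the evidence is not statistically significant.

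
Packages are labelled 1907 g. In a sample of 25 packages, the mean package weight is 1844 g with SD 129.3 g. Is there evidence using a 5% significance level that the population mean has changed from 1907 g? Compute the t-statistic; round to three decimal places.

H0: μ = 1907; H1: μ ≠ 1907 (one-sample t-test, two-sided).
t = (x̄ − μ₀)/(s/√n) = (1844 − 1907)/(129.3/√25) = -2.436
df = n − 1 = 24
Two-sided p-value ≈ 0.023
Since p ≈ 0.023 < α = 0.05, reject H0; the evidence is statistically significant.

-2.436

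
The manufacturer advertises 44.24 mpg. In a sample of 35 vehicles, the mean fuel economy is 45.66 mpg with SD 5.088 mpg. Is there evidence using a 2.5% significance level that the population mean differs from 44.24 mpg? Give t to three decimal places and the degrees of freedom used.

t = 1.651, df = 34

H0: μ = 44.24; H1: μ ≠ 44.24 (one-sample t-test, two-sided).
t = (x̄ − μ₀)/(s/√n) = (45.66 − 44.24)/(5.088/√35) = 1.651
df = n − 1 = 34
Two-sided p-value ≈ 0.1079
Since p ≈ 0.1079 > α = 0.025, fail to reject H0; the data do not provide sufficient evidence against H0.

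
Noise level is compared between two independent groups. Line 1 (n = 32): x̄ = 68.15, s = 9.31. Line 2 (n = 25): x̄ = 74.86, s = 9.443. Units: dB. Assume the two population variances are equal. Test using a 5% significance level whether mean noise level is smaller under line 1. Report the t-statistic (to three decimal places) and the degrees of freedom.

t = -2.683, df = 55

Let group 1 = line 1, group 2 = line 2. H0: μ_1 = μ_2; H1: μ_1 < μ_2 (two-sample pooled-variance t-test, left-tailed).
s_p² = [(32−1)·9.31² + (25−1)·9.443²]/(32+25−2) = 87.7645
t = (68.15 − 74.86)/√[87.7645·(1/32 + 1/25)] = -2.683
df = n₁ + n₂ − 2 = 55
p-value = P(T ≤ -2.683) ≈ 0.005
Since p ≈ 0.005 < α = 0.05, reject H0; the data support H1.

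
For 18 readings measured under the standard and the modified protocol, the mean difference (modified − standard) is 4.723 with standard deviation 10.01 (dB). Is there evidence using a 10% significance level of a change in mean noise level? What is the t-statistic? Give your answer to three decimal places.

2.002

H0: μ_d = 0; H1: μ_d ≠ 0 (paired t-test on the differences, two-sided).
t = d̄/(s_d/√n) = 4.723/(10.01/√18) = 2.002
df = n − 1 = 17
Two-sided p-value ≈ 0.062
Since p ≈ 0.062 < α = 0.1, reject H0; the evidence is statistically significant.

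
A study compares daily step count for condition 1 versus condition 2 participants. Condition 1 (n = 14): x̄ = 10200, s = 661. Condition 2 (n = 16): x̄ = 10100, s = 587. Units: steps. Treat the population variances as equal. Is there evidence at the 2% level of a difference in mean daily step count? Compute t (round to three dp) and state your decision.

t = 0.439; fail to reject H0

Let group 1 = condition 1, group 2 = condition 2. H0: μ_1 = μ_2; H1: μ_1 ≠ μ_2 (two-sample pooled-variance t-test, two-sided).
s_p² = [(14−1)·661² + (16−1)·587²]/(14+16−2) = 387447
t = (10200 − 10100)/√[387447·(1/14 + 1/16)] = 0.439
df = n₁ + n₂ − 2 = 28
Two-sided p-value ≈ 0.6640
Since p ≈ 0.6640 > α = 0.02, fail to reject H0; the data do not provide sufficient evidence against H0.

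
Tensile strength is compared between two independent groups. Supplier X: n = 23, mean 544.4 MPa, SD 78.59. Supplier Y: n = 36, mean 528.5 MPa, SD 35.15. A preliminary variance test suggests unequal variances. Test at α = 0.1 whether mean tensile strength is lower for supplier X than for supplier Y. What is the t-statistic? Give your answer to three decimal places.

0.914

Let group 1 = supplier X, group 2 = supplier Y. H0: μ_1 = μ_2; H1: μ_1 < μ_2 (Welch's two-sample t-test, left-tailed).
t = (x̄_1 − x̄_2)/√(s_1²/n_1 + s_2²/n_2) = (544.4 − 528.5)/√(78.59²/23 + 35.15²/36) = 0.914
Welch–Satterthwaite df ≈ 27.70
p-value = P(T ≤ 0.914) ≈ 0.816
Since p ≈ 0.816 > α = 0.1, fail to reject H0; the evidence is not statistically significant.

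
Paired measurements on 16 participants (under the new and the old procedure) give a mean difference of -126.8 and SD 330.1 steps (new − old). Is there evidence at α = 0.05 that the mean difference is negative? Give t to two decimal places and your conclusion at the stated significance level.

t = -1.54; fail to reject H0

H0: μ_d = 0; H1: μ_d < 0 (paired t-test on the differences, left-tailed).
t = d̄/(s_d/√n) = -126.8/(330.1/√16) = -1.54
df = n − 1 = 15
p-value = P(T ≤ -1.54) ≈ 0.0726
Since p ≈ 0.0726 > α = 0.05, fail to reject H0; the evidence is not statistically significant.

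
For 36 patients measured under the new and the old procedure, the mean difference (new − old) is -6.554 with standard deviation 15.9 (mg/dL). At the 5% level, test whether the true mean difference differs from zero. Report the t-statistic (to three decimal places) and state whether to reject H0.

H0: μ_d = 0; H1: μ_d ≠ 0 (paired t-test on the differences, two-sided).
t = d̄/(s_d/√n) = -6.554/(15.9/√36) = -2.473
df = n − 1 = 35
Two-sided p-value ≈ 0.018
Since p ≈ 0.018 < α = 0.05, reject H0; the data support H1.

t = -2.473; reject H0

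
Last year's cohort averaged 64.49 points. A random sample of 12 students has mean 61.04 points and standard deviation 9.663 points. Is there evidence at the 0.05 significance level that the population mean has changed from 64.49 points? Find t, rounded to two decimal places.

-1.24

H0: μ = 64.49; H1: μ ≠ 64.49 (one-sample t-test, two-sided).
t = (x̄ − μ₀)/(s/√n) = (61.04 − 64.49)/(9.663/√12) = -1.24
df = n − 1 = 11
Two-sided p-value ≈ 0.242
Since p ≈ 0.242 > α = 0.05, fail to reject H0; the data do not provide sufficient evidence against H0.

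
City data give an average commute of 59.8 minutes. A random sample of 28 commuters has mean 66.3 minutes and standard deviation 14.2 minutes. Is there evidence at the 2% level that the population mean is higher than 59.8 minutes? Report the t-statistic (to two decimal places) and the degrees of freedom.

t = 2.42, df = 27

H0: μ = 59.8; H1: μ > 59.8 (one-sample t-test, right-tailed).
t = (x̄ − μ₀)/(s/√n) = (66.3 − 59.8)/(14.2/√28) = 2.42
df = n − 1 = 27
p-value = P(T ≥ 2.42) ≈ 0.011
Since p ≈ 0.011 < α = 0.02, reject H0; the evidence is statistically significant.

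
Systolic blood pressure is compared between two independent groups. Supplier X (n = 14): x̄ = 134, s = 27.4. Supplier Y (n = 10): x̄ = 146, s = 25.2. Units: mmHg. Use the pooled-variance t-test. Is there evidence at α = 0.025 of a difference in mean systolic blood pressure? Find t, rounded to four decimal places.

Let group 1 = supplier X, group 2 = supplier Y. H0: μ_1 = μ_2; H1: μ_1 ≠ μ_2 (two-sample pooled-variance t-test, two-sided).
s_p² = [(14−1)·27.4² + (10−1)·25.2²]/(14+10−2) = 703.42
t = (134 − 146)/√[703.42·(1/14 + 1/10)] = -1.0928
df = n₁ + n₂ − 2 = 22
Two-sided p-value ≈ 0.2863
Since p ≈ 0.2863 > α = 0.025, fail to reject H0; the data do not provide sufficient evidence against H0.

-1.0928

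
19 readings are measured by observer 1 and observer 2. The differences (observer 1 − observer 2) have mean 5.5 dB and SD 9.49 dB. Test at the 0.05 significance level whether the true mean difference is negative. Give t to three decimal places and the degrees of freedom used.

H0: μ_d = 0; H1: μ_d < 0 (paired t-test on the differences, left-tailed).
t = d̄/(s_d/√n) = 5.5/(9.49/√19) = 2.526
df = n − 1 = 18
p-value = P(T ≤ 2.526) ≈ 0.989
Since p ≈ 0.989 > α = 0.05, fail to reject H0; the evidence is not statistically significant.

t = 2.526, df = 18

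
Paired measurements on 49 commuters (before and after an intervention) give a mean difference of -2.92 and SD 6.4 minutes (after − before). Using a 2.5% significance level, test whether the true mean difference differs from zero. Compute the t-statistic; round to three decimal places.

-3.194

H0: μ_d = 0; H1: μ_d ≠ 0 (paired t-test on the differences, two-sided).
t = d̄/(s_d/√n) = -2.92/(6.4/√49) = -3.194
df = n − 1 = 48
Two-sided p-value ≈ 0.002
Since p ≈ 0.002 < α = 0.025, reject H0; the evidence is statistically significant.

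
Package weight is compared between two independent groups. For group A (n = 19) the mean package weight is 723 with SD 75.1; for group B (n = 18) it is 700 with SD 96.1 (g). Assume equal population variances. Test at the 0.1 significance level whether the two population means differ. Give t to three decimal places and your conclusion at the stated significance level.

Let group 1 = group A, group 2 = group B. H0: μ_1 = μ_2; H1: μ_1 ≠ μ_2 (two-sample pooled-variance t-test, two-sided).
s_p² = [(19−1)·75.1² + (18−1)·96.1²]/(19+18−2) = 7386.25
t = (723 − 700)/√[7386.25·(1/19 + 1/18)] = 0.814
df = n₁ + n₂ − 2 = 35
Two-sided p-value ≈ 0.4214
Since p ≈ 0.4214 > α = 0.1, fail to reject H0; the evidence is not statistically significant.

t = 0.814; fail to reject H0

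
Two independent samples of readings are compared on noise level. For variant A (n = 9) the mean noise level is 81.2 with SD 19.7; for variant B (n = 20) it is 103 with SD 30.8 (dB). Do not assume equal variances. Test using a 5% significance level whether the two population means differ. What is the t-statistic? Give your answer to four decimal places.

Let group 1 = variant A, group 2 = variant B. H0: μ_1 = μ_2; H1: μ_1 ≠ μ_2 (Welch's two-sample t-test, two-sided).
t = (x̄_1 − x̄_2)/√(s_1²/n_1 + s_2²/n_2) = (81.2 − 103)/√(19.7²/9 + 30.8²/20) = -2.2909
Welch–Satterthwaite df ≈ 23.37
Two-sided p-value ≈ 0.031
Since p ≈ 0.031 < α = 0.05, reject H0; the evidence is statistically significant.

-2.2909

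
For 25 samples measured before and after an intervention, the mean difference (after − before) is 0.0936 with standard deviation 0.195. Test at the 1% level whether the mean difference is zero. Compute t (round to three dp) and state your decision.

t = 2.400; fail to reject H0

H0: μ_d = 0; H1: μ_d ≠ 0 (paired t-test on the differences, two-sided).
t = d̄/(s_d/√n) = 0.0936/(0.195/√25) = 2.400
df = n − 1 = 24
Two-sided p-value ≈ 0.025
Since p ≈ 0.025 > α = 0.01, fail to reject H0; the data do not provide sufficient evidence against H0.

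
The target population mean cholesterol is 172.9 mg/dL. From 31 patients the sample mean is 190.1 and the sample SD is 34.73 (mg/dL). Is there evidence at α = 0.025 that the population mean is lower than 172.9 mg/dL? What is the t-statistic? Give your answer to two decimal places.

H0: μ = 172.9; H1: μ < 172.9 (one-sample t-test, left-tailed).
t = (x̄ − μ₀)/(s/√n) = (190.1 − 172.9)/(34.73/√31) = 2.76
df = n − 1 = 30
p-value = P(T ≤ 2.76) ≈ 0.995
Since p ≈ 0.995 > α = 0.025, fail to reject H0; the evidence is not statistically significant.

2.76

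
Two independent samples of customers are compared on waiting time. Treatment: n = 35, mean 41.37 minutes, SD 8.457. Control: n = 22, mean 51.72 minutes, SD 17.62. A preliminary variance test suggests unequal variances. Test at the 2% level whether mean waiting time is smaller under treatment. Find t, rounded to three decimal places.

-2.575

Let group 1 = treatment, group 2 = control. H0: μ_1 = μ_2; H1: μ_1 < μ_2 (Welch's two-sample t-test, left-tailed).
t = (x̄_1 − x̄_2)/√(s_1²/n_1 + s_2²/n_2) = (41.37 − 51.72)/√(8.457²/35 + 17.62²/22) = -2.575
Welch–Satterthwaite df ≈ 27.17
p-value = P(T ≤ -2.575) ≈ 0.008
Since p ≈ 0.008 < α = 0.02, reject H0; the evidence is statistically significant.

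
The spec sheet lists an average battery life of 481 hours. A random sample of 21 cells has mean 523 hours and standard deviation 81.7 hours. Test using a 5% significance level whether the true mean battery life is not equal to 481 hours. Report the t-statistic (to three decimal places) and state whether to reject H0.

H0: μ = 481; H1: μ ≠ 481 (one-sample t-test, two-sided).
t = (x̄ − μ₀)/(s/√n) = (523 − 481)/(81.7/√21) = 2.356
df = n − 1 = 20
Two-sided p-value ≈ 0.0288
Since p ≈ 0.0288 < α = 0.05, reject H0; the data support H1.

t = 2.356; reject H0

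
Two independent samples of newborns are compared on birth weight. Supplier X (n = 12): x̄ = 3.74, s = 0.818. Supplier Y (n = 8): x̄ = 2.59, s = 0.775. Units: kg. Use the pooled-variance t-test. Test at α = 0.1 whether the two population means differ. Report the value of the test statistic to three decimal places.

3.143

Let group 1 = supplier X, group 2 = supplier Y. H0: μ_1 = μ_2; H1: μ_1 ≠ μ_2 (two-sample pooled-variance t-test, two-sided).
s_p² = [(12−1)·0.818² + (8−1)·0.775²]/(12+8−2) = 0.642485
t = (3.74 − 2.59)/√[0.642485·(1/12 + 1/8)] = 3.143
df = n₁ + n₂ − 2 = 18
Two-sided p-value ≈ 0.006
Since p ≈ 0.006 < α = 0.1, reject H0; the data support H1.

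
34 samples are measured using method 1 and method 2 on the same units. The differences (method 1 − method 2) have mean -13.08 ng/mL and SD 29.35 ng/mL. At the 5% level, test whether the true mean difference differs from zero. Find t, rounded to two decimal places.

H0: μ_d = 0; H1: μ_d ≠ 0 (paired t-test on the differences, two-sided).
t = d̄/(s_d/√n) = -13.08/(29.35/√34) = -2.60
df = n − 1 = 33
Two-sided p-value ≈ 0.0139
Since p ≈ 0.0139 < α = 0.05, reject H0; the evidence is statistically significant.

-2.60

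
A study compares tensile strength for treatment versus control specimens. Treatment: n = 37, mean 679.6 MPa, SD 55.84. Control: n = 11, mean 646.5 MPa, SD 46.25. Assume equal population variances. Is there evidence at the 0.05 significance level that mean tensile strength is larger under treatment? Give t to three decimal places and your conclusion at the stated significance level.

t = 1.788; reject H0

Let group 1 = treatment, group 2 = control. H0: μ_1 = μ_2; H1: μ_1 > μ_2 (two-sample pooled-variance t-test, right-tailed).
s_p² = [(37−1)·55.84² + (11−1)·46.25²]/(37+11−2) = 2905.27
t = (679.6 − 646.5)/√[2905.27·(1/37 + 1/11)] = 1.788
df = n₁ + n₂ − 2 = 46
p-value = P(T ≥ 1.788) ≈ 0.040
Since p ≈ 0.040 < α = 0.05, reject H0; the data support H1.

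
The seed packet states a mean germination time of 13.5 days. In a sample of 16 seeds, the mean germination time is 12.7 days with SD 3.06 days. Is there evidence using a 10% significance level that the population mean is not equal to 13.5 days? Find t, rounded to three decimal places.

H0: μ = 13.5; H1: μ ≠ 13.5 (one-sample t-test, two-sided).
t = (x̄ − μ₀)/(s/√n) = (12.7 − 13.5)/(3.06/√16) = -1.046
df = n − 1 = 15
Two-sided p-value ≈ 0.3122
Since p ≈ 0.3122 > α = 0.1, fail to reject H0; the evidence is not statistically significant.

-1.046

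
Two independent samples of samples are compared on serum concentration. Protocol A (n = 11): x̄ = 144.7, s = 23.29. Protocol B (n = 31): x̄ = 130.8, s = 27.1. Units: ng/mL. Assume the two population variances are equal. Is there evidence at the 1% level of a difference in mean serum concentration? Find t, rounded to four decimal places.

1.5117

Let group 1 = protocol A, group 2 = protocol B. H0: μ_1 = μ_2; H1: μ_1 ≠ μ_2 (two-sample pooled-variance t-test, two-sided).
s_p² = [(11−1)·23.29² + (31−1)·27.1²]/(11+31−2) = 686.414
t = (144.7 − 130.8)/√[686.414·(1/11 + 1/31)] = 1.5117
df = n₁ + n₂ − 2 = 40
Two-sided p-value ≈ 0.138
Since p ≈ 0.138 > α = 0.01, fail to reject H0; the data do not provide sufficient evidence against H0.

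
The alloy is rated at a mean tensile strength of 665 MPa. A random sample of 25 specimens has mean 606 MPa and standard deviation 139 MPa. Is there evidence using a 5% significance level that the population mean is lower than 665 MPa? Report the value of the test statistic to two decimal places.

H0: μ = 665; H1: μ < 665 (one-sample t-test, left-tailed).
t = (x̄ − μ₀)/(s/√n) = (606 − 665)/(139/√25) = -2.12
df = n − 1 = 24
p-value = P(T ≤ -2.12) ≈ 0.022
Since p ≈ 0.022 < α = 0.05, reject H0; the evidence is statistically significant.

-2.12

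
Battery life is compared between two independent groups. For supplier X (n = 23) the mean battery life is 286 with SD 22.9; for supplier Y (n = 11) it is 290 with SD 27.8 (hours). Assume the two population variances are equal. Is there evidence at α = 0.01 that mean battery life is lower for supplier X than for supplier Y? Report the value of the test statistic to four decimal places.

-0.4447

Let group 1 = supplier X, group 2 = supplier Y. H0: μ_1 = μ_2; H1: μ_1 < μ_2 (two-sample pooled-variance t-test, left-tailed).
s_p² = [(23−1)·22.9² + (11−1)·27.8²]/(23+11−2) = 602.044
t = (286 − 290)/√[602.044·(1/23 + 1/11)] = -0.4447
df = n₁ + n₂ − 2 = 32
p-value = P(T ≤ -0.4447) ≈ 0.3298
Since p ≈ 0.3298 > α = 0.01, fail to reject H0; the data do not provide sufficient evidence against H0.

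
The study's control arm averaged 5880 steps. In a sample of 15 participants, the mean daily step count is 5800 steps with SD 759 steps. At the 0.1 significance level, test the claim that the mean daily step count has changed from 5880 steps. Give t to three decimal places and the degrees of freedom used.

H0: μ = 5880; H1: μ ≠ 5880 (one-sample t-test, two-sided).
t = (x̄ − μ₀)/(s/√n) = (5800 − 5880)/(759/√15) = -0.408
df = n − 1 = 14
Two-sided p-value ≈ 0.6893
Since p ≈ 0.6893 > α = 0.1, fail to reject H0; the evidence is not statistically significant.

t = -0.408, df = 14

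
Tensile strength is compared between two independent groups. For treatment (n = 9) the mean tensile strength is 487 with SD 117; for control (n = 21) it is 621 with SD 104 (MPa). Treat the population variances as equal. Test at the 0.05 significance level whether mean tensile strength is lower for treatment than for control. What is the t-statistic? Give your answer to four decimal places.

Let group 1 = treatment, group 2 = control. H0: μ_1 = μ_2; H1: μ_1 < μ_2 (two-sample pooled-variance t-test, left-tailed).
s_p² = [(9−1)·117² + (21−1)·104²]/(9+21−2) = 11636.9
t = (487 − 621)/√[11636.9·(1/9 + 1/21)] = -3.1179
df = n₁ + n₂ − 2 = 28
p-value = P(T ≤ -3.1179) ≈ 0.002
Since p ≈ 0.002 < α = 0.05, reject H0; the evidence is statistically significant.

-3.1179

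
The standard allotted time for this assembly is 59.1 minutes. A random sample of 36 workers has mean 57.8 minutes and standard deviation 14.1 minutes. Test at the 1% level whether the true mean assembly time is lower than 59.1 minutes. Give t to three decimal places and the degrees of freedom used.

H0: μ = 59.1; H1: μ < 59.1 (one-sample t-test, left-tailed).
t = (x̄ − μ₀)/(s/√n) = (57.8 − 59.1)/(14.1/√36) = -0.553
df = n − 1 = 35
p-value = P(T ≤ -0.553) ≈ 0.292
Since p ≈ 0.292 > α = 0.01, fail to reject H0; the data do not provide sufficient evidence against H0.

t = -0.553, df = 35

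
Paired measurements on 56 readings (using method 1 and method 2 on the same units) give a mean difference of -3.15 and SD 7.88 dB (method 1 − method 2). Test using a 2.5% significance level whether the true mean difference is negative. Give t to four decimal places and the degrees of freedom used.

H0: μ_d = 0; H1: μ_d < 0 (paired t-test on the differences, left-tailed).
t = d̄/(s_d/√n) = -3.15/(7.88/√56) = -2.9914
df = n − 1 = 55
p-value = P(T ≤ -2.9914) ≈ 0.002
Since p ≈ 0.002 < α = 0.025, reject H0; the data support H1.

t = -2.9914, df = 55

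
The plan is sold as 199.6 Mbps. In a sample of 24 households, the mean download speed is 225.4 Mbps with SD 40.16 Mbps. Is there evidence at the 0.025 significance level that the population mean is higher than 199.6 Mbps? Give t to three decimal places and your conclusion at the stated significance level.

t = 3.147; reject H0

H0: μ = 199.6; H1: μ > 199.6 (one-sample t-test, right-tailed).
t = (x̄ − μ₀)/(s/√n) = (225.4 − 199.6)/(40.16/√24) = 3.147
df = n − 1 = 23
p-value = P(T ≥ 3.147) ≈ 0.0023
Since p ≈ 0.0023 < α = 0.025, reject H0; the evidence is statistically significant.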